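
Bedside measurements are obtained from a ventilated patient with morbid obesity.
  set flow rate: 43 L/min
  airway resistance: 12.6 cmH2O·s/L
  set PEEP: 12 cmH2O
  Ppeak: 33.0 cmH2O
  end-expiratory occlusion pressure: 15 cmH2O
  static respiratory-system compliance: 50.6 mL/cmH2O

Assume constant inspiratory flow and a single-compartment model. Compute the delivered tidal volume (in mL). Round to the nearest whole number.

454

Flow: 43 L/min ÷ 60 = 0.7167 L/s.
Total PEEP = 15 cmH2O (set 12 + intrinsic 3); this is the baseline alveolar pressure.
Equation of motion (constant flow): PIP = Vt/C + R·V̇ + PEEP.
Vt/C = PIP − R·V̇ − PEEP = 33.0 − 9.03 − 15 = 8.97 cmH2O.
Vt = C × 8.97 = 50.6 × 8.97 = 453.88 mL.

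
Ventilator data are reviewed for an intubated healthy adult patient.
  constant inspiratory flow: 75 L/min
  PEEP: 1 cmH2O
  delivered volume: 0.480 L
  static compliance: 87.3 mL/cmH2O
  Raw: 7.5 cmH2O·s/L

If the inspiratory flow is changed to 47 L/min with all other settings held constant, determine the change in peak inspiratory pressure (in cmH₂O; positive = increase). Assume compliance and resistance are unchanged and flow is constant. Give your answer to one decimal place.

Flow: 75 L/min ÷ 60 = 1.25 L/s.
New flow: 47 L/min ÷ 60 = 0.7833 L/s.
PIP = Vt/C + R·V̇ + PEEP (constant-flow equation of motion).
Only the resistive term changes: ΔPIP = R × ΔV̇ = 7.5 × (0.7833 − 1.25) = 7.5 × -0.4667 = -3.5 cmH2O.

-3.5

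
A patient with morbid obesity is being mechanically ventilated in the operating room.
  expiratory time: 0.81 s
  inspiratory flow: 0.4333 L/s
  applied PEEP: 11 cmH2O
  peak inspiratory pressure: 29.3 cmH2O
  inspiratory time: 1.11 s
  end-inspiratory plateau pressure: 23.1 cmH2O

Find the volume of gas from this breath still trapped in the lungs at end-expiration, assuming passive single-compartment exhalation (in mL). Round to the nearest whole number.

Vt = flow × Ti = 0.4333 L/s × 1.11 s × 1000 mL/L = 480.96 mL.
R = (PIP − Pplat)/V̇ = (29.3 − 23.1) / 0.4333 = 6.2/0.4333 = 14.309 cmH2O·s/L.
C = Vt/(Pplat − PEEP) = 480.96 / (23.1 − 11) = 480.96/12.1 = 39.749 mL/cmH2O.
τ = R × C = 14.309 × 0.03975 L/cmH2O = 0.5688 s.
Fraction remaining = e^(−Te/τ) = e^(−0.81/0.5688) = 0.2407.
Trapped volume = 480.96 × 0.2407 = 115.77 mL.

116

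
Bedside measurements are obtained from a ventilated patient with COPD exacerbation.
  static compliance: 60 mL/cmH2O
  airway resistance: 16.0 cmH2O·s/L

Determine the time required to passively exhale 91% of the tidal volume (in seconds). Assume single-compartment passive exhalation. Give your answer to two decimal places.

2.31

τ = R × C = 16.0 × 60 mL/cmH2O = 16.0 × 0.060 L/cmH2O = 0.96 s.
Exhaled fraction f = 1 − e^(−t/τ) → t = −τ·ln(1 − f) = −0.96·ln(0.09) = 2.312 s.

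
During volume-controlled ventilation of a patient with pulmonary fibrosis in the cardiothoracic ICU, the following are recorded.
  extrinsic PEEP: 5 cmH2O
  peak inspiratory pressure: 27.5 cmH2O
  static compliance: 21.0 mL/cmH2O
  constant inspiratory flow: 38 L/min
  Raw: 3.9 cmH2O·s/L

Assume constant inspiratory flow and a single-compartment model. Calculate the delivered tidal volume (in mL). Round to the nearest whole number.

421

Flow: 38 L/min ÷ 60 = 0.6333 L/s.
Equation of motion (constant flow): PIP = Vt/C + R·V̇ + PEEP.
Vt/C = PIP − R·V̇ − PEEP = 27.5 − 2.47 − 5 = 20.03 cmH2O.
Vt = C × 20.03 = 21.0 × 20.03 = 420.63 mL.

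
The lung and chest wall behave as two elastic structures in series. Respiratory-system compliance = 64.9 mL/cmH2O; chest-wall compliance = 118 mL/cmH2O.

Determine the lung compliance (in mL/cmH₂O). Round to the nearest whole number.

144

1/CL = 1/Crs − 1/Ccw.
1/CL = 1/64.9 − 1/118 = 0.006934.
CL = 144.22 mL/cmH2O.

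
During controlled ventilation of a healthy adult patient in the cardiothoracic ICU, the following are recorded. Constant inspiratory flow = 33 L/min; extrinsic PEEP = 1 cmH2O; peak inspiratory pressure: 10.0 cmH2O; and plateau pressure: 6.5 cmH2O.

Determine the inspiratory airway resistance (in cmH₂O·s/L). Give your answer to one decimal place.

6.4

Flow: 33 L/min ÷ 60 = 0.55 L/s.
Raw = (PIP − Pplat) / flow = (10.0 − 6.5) / 0.55 = 3.5 / 0.55 = 6.364 cmH2O·s/L.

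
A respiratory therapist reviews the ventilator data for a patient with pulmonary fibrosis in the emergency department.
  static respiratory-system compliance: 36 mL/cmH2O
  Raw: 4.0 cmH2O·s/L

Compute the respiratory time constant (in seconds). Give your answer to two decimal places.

τ = R × C = 4.0 × 36 mL/cmH2O = 4.0 × 0.036 L/cmH2O = 0.144 s.

0.14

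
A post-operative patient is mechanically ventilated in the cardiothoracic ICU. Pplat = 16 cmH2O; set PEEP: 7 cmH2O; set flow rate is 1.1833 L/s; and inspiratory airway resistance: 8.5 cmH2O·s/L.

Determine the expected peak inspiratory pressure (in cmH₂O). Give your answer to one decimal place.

26.1

PIP = Pplat + Raw × flow = 16 + 8.5 × 1.1833 = 16 + 10.058 = 26.058 cmH2O.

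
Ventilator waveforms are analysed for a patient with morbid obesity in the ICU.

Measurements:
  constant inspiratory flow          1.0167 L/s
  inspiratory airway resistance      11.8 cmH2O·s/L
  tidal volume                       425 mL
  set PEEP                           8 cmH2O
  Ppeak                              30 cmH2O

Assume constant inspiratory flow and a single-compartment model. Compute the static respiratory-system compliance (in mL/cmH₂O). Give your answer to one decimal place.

42.5

Equation of motion (constant flow): PIP = Vt/C + R·V̇ + PEEP.
Vt/C = PIP − R·V̇ − PEEP = 30 − 11.8×1.0167 − 8 = 30 − 11.997 − 8 = 10.003 cmH2O.
C = Vt / 10.003 = 425 / 10.003 = 42.487 mL/cmH2O.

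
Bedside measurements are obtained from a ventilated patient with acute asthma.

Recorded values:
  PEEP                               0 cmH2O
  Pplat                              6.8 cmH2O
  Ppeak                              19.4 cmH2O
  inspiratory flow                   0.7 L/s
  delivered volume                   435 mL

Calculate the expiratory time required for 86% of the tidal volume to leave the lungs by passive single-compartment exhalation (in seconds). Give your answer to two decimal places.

R = (PIP − Pplat)/V̇ = (19.4 − 6.8) / 0.7 = 12.6/0.7 = 18.0 cmH2O·s/L.
C = Vt/(Pplat − PEEP) = 435.0 / (6.8 − 0) = 435.0/6.8 = 63.971 mL/cmH2O.
τ = R × C = 18.0 × 0.06397 L/cmH2O = 1.151 s.
t = −τ·ln(1 − 0.86) = −1.151·ln(0.14) = 2.263 s.

2.26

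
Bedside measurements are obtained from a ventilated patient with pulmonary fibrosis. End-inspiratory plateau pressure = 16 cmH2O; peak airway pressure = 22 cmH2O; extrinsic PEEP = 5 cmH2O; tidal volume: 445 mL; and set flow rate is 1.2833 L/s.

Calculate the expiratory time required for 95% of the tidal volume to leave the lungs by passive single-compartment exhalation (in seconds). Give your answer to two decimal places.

R = (PIP − Pplat)/V̇ = (22 − 16) / 1.2833 = 6.0/1.2833 = 4.675 cmH2O·s/L.
C = Vt/(Pplat − PEEP) = 445.0 / (16 − 5) = 445.0/11.0 = 40.455 mL/cmH2O.
τ = R × C = 4.675 × 0.04046 L/cmH2O = 0.1892 s.
t = −τ·ln(1 − 0.95) = −0.1892·ln(0.05) = 0.5668 s.

0.57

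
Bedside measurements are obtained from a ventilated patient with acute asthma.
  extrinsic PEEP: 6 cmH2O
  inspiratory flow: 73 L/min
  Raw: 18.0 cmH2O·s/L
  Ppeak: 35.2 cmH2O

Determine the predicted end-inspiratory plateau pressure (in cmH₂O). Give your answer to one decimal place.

13.3

Flow: 73 L/min ÷ 60 = 1.2167 L/s.
Pplat = PIP − Raw × flow = 35.2 − 18.0 × 1.2167 = 35.2 − 21.901 = 13.299 cmH2O.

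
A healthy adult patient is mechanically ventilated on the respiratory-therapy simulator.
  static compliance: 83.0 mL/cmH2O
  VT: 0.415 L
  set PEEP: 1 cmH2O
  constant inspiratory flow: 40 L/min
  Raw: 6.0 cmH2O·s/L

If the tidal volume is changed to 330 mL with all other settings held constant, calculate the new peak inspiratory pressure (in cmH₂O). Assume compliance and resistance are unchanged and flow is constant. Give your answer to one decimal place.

9.0

Flow: 40 L/min ÷ 60 = 0.6667 L/s.
PIP = Vt/C + R·V̇ + PEEP (constant-flow equation of motion).
Only the elastic term changes: ΔPIP = ΔVt / C = (330 − 415) / 83.0 = -1.024 cmH2O.
Original PIP = 415/83.0 + 6.0×0.6667 + 1 = 10.0 cmH2O; new PIP = 10.0 + (-1.024) = 8.976 cmH2O.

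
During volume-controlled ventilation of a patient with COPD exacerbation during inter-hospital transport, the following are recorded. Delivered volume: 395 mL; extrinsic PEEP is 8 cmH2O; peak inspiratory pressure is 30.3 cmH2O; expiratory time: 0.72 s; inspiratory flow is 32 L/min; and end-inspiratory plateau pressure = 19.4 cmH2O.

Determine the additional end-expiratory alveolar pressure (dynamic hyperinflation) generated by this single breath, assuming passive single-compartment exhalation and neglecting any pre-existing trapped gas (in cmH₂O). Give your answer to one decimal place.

Flow: 32 L/min ÷ 60 = 0.5333 L/s.
R = (PIP − Pplat)/V̇ = (30.3 − 19.4) / 0.5333 = 10.9/0.5333 = 20.439 cmH2O·s/L.
C = Vt/(Pplat − PEEP) = 395.0 / (19.4 − 8) = 395.0/11.4 = 34.649 mL/cmH2O.
τ = R × C = 20.439 × 0.03465 L/cmH2O = 0.7082 s.
Fraction remaining = e^(−Te/τ) = e^(−0.72/0.7082) = 0.3618; trapped volume = 395.0 × 0.3618 = 142.91 mL.
Additional alveolar pressure from trapping ≈ V_trapped / C = 142.91 / 34.649 = 4.125 cmH2O.

4.1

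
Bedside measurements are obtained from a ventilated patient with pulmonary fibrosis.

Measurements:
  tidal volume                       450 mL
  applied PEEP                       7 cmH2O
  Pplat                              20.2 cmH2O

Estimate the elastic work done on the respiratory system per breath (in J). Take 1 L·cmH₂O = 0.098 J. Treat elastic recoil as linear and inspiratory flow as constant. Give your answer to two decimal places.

0.29

Elastic work ≈ ½ × (Pplat − PEEP) × Vt = 0.5 × (20.2 − 7) × 0.450 L = 0.5 × 13.2 × 0.450 = 2.97 L·cmH2O.
× 0.098 J/(L·cmH2O) → 0.2911 J.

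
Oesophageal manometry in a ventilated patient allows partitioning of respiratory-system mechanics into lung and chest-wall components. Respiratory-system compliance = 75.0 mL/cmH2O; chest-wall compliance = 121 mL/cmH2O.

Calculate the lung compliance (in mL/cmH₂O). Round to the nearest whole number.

197

1/CL = 1/Crs − 1/Ccw.
1/CL = 1/75.0 − 1/121 = 0.005069.
CL = 197.28 mL/cmH2O.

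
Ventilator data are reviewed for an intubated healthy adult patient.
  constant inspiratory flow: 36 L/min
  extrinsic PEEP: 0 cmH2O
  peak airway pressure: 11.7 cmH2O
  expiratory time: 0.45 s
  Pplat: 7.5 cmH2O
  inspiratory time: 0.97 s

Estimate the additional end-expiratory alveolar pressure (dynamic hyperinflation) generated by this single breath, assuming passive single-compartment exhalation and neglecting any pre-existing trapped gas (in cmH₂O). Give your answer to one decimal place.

Flow: 36 L/min ÷ 60 = 0.6 L/s.
Vt = flow × Ti = 0.6 L/s × 0.97 s × 1000 mL/L = 582.0 mL.
R = (PIP − Pplat)/V̇ = (11.7 − 7.5) / 0.6 = 4.2/0.6 = 7.0 cmH2O·s/L.
C = Vt/(Pplat − PEEP) = 582.0 / (7.5 − 0) = 582.0/7.5 = 77.6 mL/cmH2O.
τ = R × C = 7.0 × 0.0776 L/cmH2O = 0.5432 s.
Fraction remaining = e^(−Te/τ) = e^(−0.45/0.5432) = 0.4367; trapped volume = 582.0 × 0.4367 = 254.16 mL.
Additional alveolar pressure from trapping ≈ V_trapped / C = 254.16 / 77.6 = 3.275 cmH2O.

3.3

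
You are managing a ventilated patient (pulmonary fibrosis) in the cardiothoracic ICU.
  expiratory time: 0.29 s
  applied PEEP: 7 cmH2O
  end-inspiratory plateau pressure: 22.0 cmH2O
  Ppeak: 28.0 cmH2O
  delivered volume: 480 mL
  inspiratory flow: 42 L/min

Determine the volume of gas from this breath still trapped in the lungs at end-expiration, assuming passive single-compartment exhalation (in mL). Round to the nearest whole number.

167

Flow: 42 L/min ÷ 60 = 0.7 L/s.
R = (PIP − Pplat)/V̇ = (28.0 − 22.0) / 0.7 = 6.0/0.7 = 8.571 cmH2O·s/L.
C = Vt/(Pplat − PEEP) = 480.0 / (22.0 − 7) = 480.0/15.0 = 32.0 mL/cmH2O.
τ = R × C = 8.571 × 0.032 L/cmH2O = 0.2743 s.
Fraction remaining = e^(−Te/τ) = e^(−0.29/0.2743) = 0.3474.
Trapped volume = 480.0 × 0.3474 = 166.75 mL.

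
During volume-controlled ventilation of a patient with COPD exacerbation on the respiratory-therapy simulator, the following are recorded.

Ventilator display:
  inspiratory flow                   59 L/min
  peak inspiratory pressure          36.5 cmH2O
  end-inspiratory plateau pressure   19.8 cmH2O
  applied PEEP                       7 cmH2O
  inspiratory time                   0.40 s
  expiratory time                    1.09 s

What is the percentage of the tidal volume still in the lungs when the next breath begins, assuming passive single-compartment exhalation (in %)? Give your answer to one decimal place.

12.4

Flow: 59 L/min ÷ 60 = 0.9833 L/s.
Vt = flow × Ti = 0.9833 L/s × 0.40 s × 1000 mL/L = 393.32 mL.
R = (PIP − Pplat)/V̇ = (36.5 − 19.8) / 0.9833 = 16.7/0.9833 = 16.984 cmH2O·s/L.
C = Vt/(Pplat − PEEP) = 393.32 / (19.8 − 7) = 393.32/12.8 = 30.728 mL/cmH2O.
τ = R × C = 16.984 × 0.03073 L/cmH2O = 0.5219 s.
Fraction remaining at end-expiration = e^(−Te/τ) = e^(−1.09/0.5219) = 0.1239 → 12.39%.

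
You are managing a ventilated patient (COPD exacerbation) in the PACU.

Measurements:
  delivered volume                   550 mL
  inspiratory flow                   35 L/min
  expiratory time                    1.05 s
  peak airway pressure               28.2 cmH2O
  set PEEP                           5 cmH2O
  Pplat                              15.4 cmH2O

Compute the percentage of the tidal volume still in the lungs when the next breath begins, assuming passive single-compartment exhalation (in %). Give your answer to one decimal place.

Flow: 35 L/min ÷ 60 = 0.5833 L/s.
R = (PIP − Pplat)/V̇ = (28.2 − 15.4) / 0.5833 = 12.8/0.5833 = 21.944 cmH2O·s/L.
C = Vt/(Pplat − PEEP) = 550.0 / (15.4 − 5) = 550.0/10.4 = 52.885 mL/cmH2O.
τ = R × C = 21.944 × 0.05289 L/cmH2O = 1.161 s.
Fraction remaining at end-expiration = e^(−Te/τ) = e^(−1.05/1.161) = 0.4048 → 40.48%.

40.5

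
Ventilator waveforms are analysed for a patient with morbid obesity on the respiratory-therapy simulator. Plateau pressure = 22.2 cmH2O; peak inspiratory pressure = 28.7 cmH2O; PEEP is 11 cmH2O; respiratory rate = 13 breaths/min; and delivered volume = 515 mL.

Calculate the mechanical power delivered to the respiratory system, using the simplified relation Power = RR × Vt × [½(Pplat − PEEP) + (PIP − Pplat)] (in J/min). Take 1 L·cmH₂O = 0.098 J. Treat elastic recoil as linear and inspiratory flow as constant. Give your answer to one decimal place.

Per-breath work = Vt × [½(Pplat−PEEP) + (PIP−Pplat)] = 0.515 × [0.5×11.2 + 6.5] = 0.515 × 12.1 = 6.232 L·cmH2O.
Power = 13 × 6.232 = 81.016 L·cmH2O/min.
× 0.098 J/(L·cmH2O) → 7.94 J/min.

7.9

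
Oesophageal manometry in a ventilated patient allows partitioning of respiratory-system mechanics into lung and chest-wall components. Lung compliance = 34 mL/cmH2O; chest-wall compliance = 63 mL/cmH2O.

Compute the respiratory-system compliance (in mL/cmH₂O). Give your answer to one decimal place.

22.1

Lung and chest wall are elastances in series: 1/Crs = 1/CL + 1/Ccw.
1/Crs = 1/34 + 1/63 = 0.04528.
Crs = 22.085 mL/cmH2O.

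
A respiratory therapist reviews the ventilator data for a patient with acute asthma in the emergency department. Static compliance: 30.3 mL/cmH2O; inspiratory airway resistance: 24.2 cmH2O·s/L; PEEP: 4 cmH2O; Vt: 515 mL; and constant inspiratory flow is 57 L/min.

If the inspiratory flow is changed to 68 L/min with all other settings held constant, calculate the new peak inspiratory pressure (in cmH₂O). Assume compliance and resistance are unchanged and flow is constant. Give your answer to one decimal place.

48.4

Flow: 57 L/min ÷ 60 = 0.95 L/s.
New flow: 68 L/min ÷ 60 = 1.1333 L/s.
PIP = Vt/C + R·V̇ + PEEP (constant-flow equation of motion).
Only the resistive term changes: ΔPIP = R × ΔV̇ = 24.2 × (1.1333 − 0.95) = 24.2 × 0.1833 = 4.436 cmH2O.
Original PIP = 515/30.3 + 24.2×0.95 + 4 = 43.987 cmH2O; new PIP = 43.987 + (4.436) = 48.423 cmH2O.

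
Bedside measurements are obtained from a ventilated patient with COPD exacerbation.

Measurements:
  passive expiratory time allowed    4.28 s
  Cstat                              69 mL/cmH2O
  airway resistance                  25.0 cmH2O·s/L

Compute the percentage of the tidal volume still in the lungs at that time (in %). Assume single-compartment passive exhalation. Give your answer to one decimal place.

8.4

τ = R × C = 25.0 × 69 mL/cmH2O = 25.0 × 0.069 L/cmH2O = 1.725 s.
Passive exhalation: V(t)/V₀ = e^(−t/τ) = e^(−4.28/1.725) = 0.08365.
Fraction remaining = 0.08365 → 8.365%.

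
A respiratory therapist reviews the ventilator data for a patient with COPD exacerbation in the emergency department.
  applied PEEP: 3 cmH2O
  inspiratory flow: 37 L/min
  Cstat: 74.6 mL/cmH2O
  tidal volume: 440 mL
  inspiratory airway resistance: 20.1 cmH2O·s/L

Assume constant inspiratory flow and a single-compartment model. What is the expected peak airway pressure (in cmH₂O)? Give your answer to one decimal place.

21.3

Flow: 37 L/min ÷ 60 = 0.6167 L/s.
Equation of motion (constant flow): PIP = Vt/C + R·V̇ + PEEP.
PIP = 440/74.6 + 20.1×0.6167 + 3 = 5.898 + 12.396 + 3 = 21.294 cmH2O.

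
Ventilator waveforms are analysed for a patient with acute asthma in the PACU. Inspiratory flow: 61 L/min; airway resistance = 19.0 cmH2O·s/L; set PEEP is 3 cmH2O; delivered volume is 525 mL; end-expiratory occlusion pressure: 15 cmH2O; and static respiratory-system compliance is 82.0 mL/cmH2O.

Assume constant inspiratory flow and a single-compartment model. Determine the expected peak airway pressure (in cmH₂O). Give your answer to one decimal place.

Flow: 61 L/min ÷ 60 = 1.0167 L/s.
Total PEEP = 15 cmH2O (set 3 + intrinsic 12); this is the baseline alveolar pressure.
Equation of motion (constant flow): PIP = Vt/C + R·V̇ + PEEP.
PIP = 525/82.0 + 19.0×1.0167 + 15 = 6.402 + 19.317 + 15 = 40.719 cmH2O.

40.7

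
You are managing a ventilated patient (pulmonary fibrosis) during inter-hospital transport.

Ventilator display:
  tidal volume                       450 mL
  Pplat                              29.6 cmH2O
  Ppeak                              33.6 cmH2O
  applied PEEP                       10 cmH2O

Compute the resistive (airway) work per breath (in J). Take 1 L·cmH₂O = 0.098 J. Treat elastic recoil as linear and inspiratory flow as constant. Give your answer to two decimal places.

0.18

With constant inspiratory flow the resistive pressure is constant at PIP − Pplat = 33.6 − 29.6 = 4.0 cmH2O, so resistive work = 4.0 × 0.450 = 1.8 L·cmH2O.
× 0.098 J/(L·cmH2O) → 0.1764 J.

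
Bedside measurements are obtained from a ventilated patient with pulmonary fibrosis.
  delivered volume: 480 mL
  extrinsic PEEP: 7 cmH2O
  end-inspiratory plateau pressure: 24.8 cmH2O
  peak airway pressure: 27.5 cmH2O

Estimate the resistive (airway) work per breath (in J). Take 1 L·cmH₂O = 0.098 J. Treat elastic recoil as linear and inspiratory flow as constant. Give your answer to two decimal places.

With constant inspiratory flow the resistive pressure is constant at PIP − Pplat = 27.5 − 24.8 = 2.7 cmH2O, so resistive work = 2.7 × 0.480 = 1.296 L·cmH2O.
× 0.098 J/(L·cmH2O) → 0.127 J.

0.13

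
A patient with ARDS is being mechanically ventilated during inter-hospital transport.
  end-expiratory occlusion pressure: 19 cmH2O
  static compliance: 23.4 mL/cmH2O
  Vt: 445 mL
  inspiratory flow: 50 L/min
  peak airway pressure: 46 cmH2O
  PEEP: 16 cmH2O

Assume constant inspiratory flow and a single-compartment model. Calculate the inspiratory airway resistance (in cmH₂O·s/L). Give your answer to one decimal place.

Flow: 50 L/min ÷ 60 = 0.8333 L/s.
Total PEEP = 19 cmH2O (set 16 + intrinsic 3); this is the baseline alveolar pressure.
Equation of motion (constant flow): PIP = Vt/C + R·V̇ + PEEP.
R·V̇ = PIP − Vt/C − PEEP = 46 − 445/23.4 − 19 = 46 − 19.017 − 19 = 7.983 cmH2O.
R = 7.983 / 0.8333 = 9.58 cmH2O·s/L.

9.6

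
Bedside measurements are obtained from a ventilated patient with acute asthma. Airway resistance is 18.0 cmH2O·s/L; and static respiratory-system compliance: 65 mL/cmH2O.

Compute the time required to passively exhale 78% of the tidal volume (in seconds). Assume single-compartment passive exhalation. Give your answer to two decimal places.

τ = R × C = 18.0 × 65 mL/cmH2O = 18.0 × 0.065 L/cmH2O = 1.17 s.
Exhaled fraction f = 1 − e^(−t/τ) → t = −τ·ln(1 − f) = −1.17·ln(0.22) = 1.772 s.

1.77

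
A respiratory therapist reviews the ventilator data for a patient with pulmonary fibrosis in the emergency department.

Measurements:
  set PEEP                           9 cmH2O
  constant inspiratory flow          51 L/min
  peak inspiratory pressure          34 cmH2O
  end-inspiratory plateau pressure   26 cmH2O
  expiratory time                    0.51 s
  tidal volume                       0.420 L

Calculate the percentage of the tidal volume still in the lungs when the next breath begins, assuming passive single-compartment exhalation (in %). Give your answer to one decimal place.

11.2

Flow: 51 L/min ÷ 60 = 0.85 L/s.
R = (PIP − Pplat)/V̇ = (34 − 26) / 0.85 = 8.0/0.85 = 9.412 cmH2O·s/L.
C = Vt/(Pplat − PEEP) = 420.0 / (26 − 9) = 420.0/17.0 = 24.706 mL/cmH2O.
τ = R × C = 9.412 × 0.02471 L/cmH2O = 0.2326 s.
Fraction remaining at end-expiration = e^(−Te/τ) = e^(−0.51/0.2326) = 0.1116 → 11.16%.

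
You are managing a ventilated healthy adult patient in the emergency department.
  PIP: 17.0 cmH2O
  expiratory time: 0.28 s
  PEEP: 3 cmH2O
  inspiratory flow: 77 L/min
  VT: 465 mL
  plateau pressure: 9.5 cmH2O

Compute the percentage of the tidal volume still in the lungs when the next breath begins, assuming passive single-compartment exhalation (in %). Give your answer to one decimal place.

51.2

Flow: 77 L/min ÷ 60 = 1.2833 L/s.
R = (PIP − Pplat)/V̇ = (17.0 − 9.5) / 1.2833 = 7.5/1.2833 = 5.844 cmH2O·s/L.
C = Vt/(Pplat − PEEP) = 465.0 / (9.5 − 3) = 465.0/6.5 = 71.538 mL/cmH2O.
τ = R × C = 5.844 × 0.07154 L/cmH2O = 0.4181 s.
Fraction remaining at end-expiration = e^(−Te/τ) = e^(−0.28/0.4181) = 0.5119 → 51.19%.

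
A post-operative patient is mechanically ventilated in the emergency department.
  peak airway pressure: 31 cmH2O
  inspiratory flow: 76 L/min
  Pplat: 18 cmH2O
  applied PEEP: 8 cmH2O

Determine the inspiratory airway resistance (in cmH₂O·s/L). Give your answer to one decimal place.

10.3

Flow: 76 L/min ÷ 60 = 1.2667 L/s.
Raw = (PIP − Pplat) / flow = (31 − 18) / 1.2667 = 13.0 / 1.2667 = 10.263 cmH2O·s/L.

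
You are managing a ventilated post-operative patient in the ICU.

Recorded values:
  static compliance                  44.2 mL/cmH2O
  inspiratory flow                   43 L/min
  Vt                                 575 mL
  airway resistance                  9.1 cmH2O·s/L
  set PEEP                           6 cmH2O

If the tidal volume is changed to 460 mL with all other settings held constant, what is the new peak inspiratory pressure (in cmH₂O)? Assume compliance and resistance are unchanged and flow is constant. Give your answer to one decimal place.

22.9

Flow: 43 L/min ÷ 60 = 0.7167 L/s.
PIP = Vt/C + R·V̇ + PEEP (constant-flow equation of motion).
Only the elastic term changes: ΔPIP = ΔVt / C = (460 − 575) / 44.2 = -2.602 cmH2O.
Original PIP = 575/44.2 + 9.1×0.7167 + 6 = 25.531 cmH2O; new PIP = 25.531 + (-2.602) = 22.929 cmH2O.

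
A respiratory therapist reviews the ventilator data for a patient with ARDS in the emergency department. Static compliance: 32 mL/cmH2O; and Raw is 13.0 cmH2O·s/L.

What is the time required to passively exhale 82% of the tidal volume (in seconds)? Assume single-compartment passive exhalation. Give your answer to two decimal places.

0.71

τ = R × C = 13.0 × 32 mL/cmH2O = 13.0 × 0.032 L/cmH2O = 0.416 s.
Exhaled fraction f = 1 − e^(−t/τ) → t = −τ·ln(1 − f) = −0.416·ln(0.18) = 0.7134 s.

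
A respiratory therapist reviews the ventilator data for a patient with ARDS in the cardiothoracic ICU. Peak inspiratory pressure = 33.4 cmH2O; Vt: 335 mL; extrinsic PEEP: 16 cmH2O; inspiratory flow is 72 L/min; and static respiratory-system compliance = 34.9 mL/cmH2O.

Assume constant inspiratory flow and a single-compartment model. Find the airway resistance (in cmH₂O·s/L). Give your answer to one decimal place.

6.5

Flow: 72 L/min ÷ 60 = 1.2 L/s.
Equation of motion (constant flow): PIP = Vt/C + R·V̇ + PEEP.
R·V̇ = PIP − Vt/C − PEEP = 33.4 − 335/34.9 − 16 = 33.4 − 9.599 − 16 = 7.801 cmH2O.
R = 7.801 / 1.2 = 6.501 cmH2O·s/L.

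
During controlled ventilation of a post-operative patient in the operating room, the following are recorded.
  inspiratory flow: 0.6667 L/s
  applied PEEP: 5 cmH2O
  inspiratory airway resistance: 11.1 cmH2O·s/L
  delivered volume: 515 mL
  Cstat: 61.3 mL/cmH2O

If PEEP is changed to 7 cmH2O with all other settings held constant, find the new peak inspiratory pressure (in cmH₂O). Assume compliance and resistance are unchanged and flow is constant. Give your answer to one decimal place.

22.8

PIP = Vt/C + R·V̇ + PEEP (constant-flow equation of motion).
Only the baseline term changes: ΔPIP = ΔPEEP = 7 − 5 = 2.0 cmH2O.
Original PIP = 515/61.3 + 11.1×0.6667 + 5 = 20.802 cmH2O; new PIP = 20.802 + (2.0) = 22.802 cmH2O.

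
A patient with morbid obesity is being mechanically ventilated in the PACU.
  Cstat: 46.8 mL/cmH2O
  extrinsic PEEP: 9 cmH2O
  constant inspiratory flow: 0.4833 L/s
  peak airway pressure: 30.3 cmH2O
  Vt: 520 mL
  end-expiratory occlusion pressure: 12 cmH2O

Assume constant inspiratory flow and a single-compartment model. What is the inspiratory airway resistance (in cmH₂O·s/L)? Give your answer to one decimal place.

Total PEEP = 12 cmH2O (set 9 + intrinsic 3); this is the baseline alveolar pressure.
Equation of motion (constant flow): PIP = Vt/C + R·V̇ + PEEP.
R·V̇ = PIP − Vt/C − PEEP = 30.3 − 520/46.8 − 12 = 30.3 − 11.111 − 12 = 7.189 cmH2O.
R = 7.189 / 0.4833 = 14.875 cmH2O·s/L.

14.9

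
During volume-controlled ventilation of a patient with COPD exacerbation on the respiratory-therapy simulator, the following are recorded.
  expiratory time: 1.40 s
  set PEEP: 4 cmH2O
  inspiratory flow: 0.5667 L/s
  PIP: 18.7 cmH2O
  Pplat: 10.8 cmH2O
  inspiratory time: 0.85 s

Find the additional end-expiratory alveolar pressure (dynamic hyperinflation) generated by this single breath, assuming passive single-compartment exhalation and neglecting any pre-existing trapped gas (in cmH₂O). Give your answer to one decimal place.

1.6

Vt = flow × Ti = 0.5667 L/s × 0.85 s × 1000 mL/L = 481.7 mL.
R = (PIP − Pplat)/V̇ = (18.7 − 10.8) / 0.5667 = 7.9/0.5667 = 13.94 cmH2O·s/L.
C = Vt/(Pplat − PEEP) = 481.7 / (10.8 − 4) = 481.7/6.8 = 70.838 mL/cmH2O.
τ = R × C = 13.94 × 0.07084 L/cmH2O = 0.9875 s.
Fraction remaining = e^(−Te/τ) = e^(−1.40/0.9875) = 0.2423; trapped volume = 481.7 × 0.2423 = 116.72 mL.
Additional alveolar pressure from trapping ≈ V_trapped / C = 116.72 / 70.838 = 1.648 cmH2O.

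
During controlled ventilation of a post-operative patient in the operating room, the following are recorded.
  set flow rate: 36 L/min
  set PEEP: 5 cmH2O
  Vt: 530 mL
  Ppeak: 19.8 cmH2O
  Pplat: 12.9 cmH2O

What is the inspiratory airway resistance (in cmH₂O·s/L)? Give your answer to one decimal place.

Flow: 36 L/min ÷ 60 = 0.6 L/s.
Raw = (PIP − Pplat) / flow = (19.8 − 12.9) / 0.6 = 6.9 / 0.6 = 11.5 cmH2O·s/L.

11.5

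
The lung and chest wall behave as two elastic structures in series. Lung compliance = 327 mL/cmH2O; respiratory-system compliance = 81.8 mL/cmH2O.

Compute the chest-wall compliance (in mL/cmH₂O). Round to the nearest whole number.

1/Ccw = 1/Crs − 1/CL.
1/Ccw = 1/81.8 − 1/327 = 0.009167.
Ccw = 109.09 mL/cmH2O.

109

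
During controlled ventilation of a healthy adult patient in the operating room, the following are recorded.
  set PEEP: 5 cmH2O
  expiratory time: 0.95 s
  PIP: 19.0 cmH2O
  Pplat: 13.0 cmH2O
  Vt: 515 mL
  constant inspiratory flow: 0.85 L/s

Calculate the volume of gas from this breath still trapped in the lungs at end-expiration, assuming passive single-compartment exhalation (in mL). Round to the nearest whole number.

64

R = (PIP − Pplat)/V̇ = (19.0 − 13.0) / 0.85 = 6.0/0.85 = 7.059 cmH2O·s/L.
C = Vt/(Pplat − PEEP) = 515.0 / (13.0 − 5) = 515.0/8.0 = 64.375 mL/cmH2O.
τ = R × C = 7.059 × 0.06438 L/cmH2O = 0.4545 s.
Fraction remaining = e^(−Te/τ) = e^(−0.95/0.4545) = 0.1237.
Trapped volume = 515.0 × 0.1237 = 63.706 mL.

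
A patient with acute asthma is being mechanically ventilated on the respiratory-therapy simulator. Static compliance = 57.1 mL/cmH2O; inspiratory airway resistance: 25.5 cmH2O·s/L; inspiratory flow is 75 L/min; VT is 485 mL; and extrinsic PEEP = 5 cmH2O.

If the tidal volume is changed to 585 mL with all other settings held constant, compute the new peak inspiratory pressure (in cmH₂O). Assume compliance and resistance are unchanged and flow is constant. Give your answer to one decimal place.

47.1

Flow: 75 L/min ÷ 60 = 1.25 L/s.
PIP = Vt/C + R·V̇ + PEEP (constant-flow equation of motion).
Only the elastic term changes: ΔPIP = ΔVt / C = (585 − 485) / 57.1 = 1.751 cmH2O.
Original PIP = 485/57.1 + 25.5×1.25 + 5 = 45.369 cmH2O; new PIP = 45.369 + (1.751) = 47.12 cmH2O.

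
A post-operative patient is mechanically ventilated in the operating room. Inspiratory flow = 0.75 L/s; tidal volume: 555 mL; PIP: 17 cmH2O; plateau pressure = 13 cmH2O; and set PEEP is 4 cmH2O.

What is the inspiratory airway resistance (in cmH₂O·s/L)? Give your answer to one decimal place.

Raw = (PIP − Pplat) / flow = (17 − 13) / 0.75 = 4.0 / 0.75 = 5.333 cmH2O·s/L.

5.3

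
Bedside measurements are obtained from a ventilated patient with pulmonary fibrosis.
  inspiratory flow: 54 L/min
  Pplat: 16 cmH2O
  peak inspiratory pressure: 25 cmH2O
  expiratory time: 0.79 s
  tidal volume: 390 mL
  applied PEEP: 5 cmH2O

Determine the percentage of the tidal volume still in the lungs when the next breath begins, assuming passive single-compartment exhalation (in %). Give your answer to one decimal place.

Flow: 54 L/min ÷ 60 = 0.9 L/s.
R = (PIP − Pplat)/V̇ = (25 − 16) / 0.9 = 9.0/0.9 = 10.0 cmH2O·s/L.
C = Vt/(Pplat − PEEP) = 390.0 / (16 − 5) = 390.0/11.0 = 35.455 mL/cmH2O.
τ = R × C = 10.0 × 0.03546 L/cmH2O = 0.3546 s.
Fraction remaining at end-expiration = e^(−Te/τ) = e^(−0.79/0.3546) = 0.1078 → 10.78%.

10.8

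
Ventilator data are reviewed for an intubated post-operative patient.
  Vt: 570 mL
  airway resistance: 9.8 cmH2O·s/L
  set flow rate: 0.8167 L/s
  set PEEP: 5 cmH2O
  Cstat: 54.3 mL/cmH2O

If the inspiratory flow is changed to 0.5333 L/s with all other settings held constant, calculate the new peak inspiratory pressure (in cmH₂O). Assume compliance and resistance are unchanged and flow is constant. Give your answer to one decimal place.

PIP = Vt/C + R·V̇ + PEEP (constant-flow equation of motion).
Only the resistive term changes: ΔPIP = R × ΔV̇ = 9.8 × (0.5333 − 0.8167) = 9.8 × -0.2834 = -2.777 cmH2O.
Original PIP = 570/54.3 + 9.8×0.8167 + 5 = 23.501 cmH2O; new PIP = 23.501 + (-2.777) = 20.724 cmH2O.

20.7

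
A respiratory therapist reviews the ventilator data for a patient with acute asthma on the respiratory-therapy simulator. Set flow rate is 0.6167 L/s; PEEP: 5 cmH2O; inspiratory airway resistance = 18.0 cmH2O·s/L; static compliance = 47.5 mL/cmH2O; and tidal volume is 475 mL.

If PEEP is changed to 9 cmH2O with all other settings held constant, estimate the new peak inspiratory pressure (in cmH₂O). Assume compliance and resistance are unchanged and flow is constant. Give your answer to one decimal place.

PIP = Vt/C + R·V̇ + PEEP (constant-flow equation of motion).
Only the baseline term changes: ΔPIP = ΔPEEP = 9 − 5 = 4.0 cmH2O.
Original PIP = 475/47.5 + 18.0×0.6167 + 5 = 26.101 cmH2O; new PIP = 26.101 + (4.0) = 30.101 cmH2O.

30.1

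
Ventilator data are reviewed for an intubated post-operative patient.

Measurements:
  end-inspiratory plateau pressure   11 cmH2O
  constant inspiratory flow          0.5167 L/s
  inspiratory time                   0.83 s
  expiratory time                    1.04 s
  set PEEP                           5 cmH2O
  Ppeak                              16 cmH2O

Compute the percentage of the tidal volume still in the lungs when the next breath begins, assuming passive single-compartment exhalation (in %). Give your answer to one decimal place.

22.2

Vt = flow × Ti = 0.5167 L/s × 0.83 s × 1000 mL/L = 428.86 mL.
R = (PIP − Pplat)/V̇ = (16 − 11) / 0.5167 = 5.0/0.5167 = 9.677 cmH2O·s/L.
C = Vt/(Pplat − PEEP) = 428.86 / (11 − 5) = 428.86/6.0 = 71.477 mL/cmH2O.
τ = R × C = 9.677 × 0.07148 L/cmH2O = 0.6917 s.
Fraction remaining at end-expiration = e^(−Te/τ) = e^(−1.04/0.6917) = 0.2223 → 22.23%.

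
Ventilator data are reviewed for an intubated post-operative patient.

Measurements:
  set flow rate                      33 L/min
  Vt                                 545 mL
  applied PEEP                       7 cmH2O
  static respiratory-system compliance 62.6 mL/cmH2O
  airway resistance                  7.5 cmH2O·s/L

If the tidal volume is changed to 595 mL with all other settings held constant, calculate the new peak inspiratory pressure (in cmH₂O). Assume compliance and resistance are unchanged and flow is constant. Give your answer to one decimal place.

20.6

Flow: 33 L/min ÷ 60 = 0.55 L/s.
PIP = Vt/C + R·V̇ + PEEP (constant-flow equation of motion).
Only the elastic term changes: ΔPIP = ΔVt / C = (595 − 545) / 62.6 = 0.7987 cmH2O.
Original PIP = 545/62.6 + 7.5×0.55 + 7 = 19.831 cmH2O; new PIP = 19.831 + (0.7987) = 20.63 cmH2O.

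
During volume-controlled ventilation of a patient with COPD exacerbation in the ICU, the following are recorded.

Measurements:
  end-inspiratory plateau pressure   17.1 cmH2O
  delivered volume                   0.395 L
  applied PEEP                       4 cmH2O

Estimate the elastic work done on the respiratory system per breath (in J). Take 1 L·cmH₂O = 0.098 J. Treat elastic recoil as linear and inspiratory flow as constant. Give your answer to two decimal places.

Elastic work ≈ ½ × (Pplat − PEEP) × Vt = 0.5 × (17.1 − 4) × 0.395 L = 0.5 × 13.1 × 0.395 = 2.587 L·cmH2O.
× 0.098 J/(L·cmH2O) → 0.2535 J.

0.25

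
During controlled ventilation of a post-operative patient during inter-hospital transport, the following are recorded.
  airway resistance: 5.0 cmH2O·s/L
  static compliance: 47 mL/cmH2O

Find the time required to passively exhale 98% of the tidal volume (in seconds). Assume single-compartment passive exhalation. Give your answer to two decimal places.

0.92

τ = R × C = 5.0 × 47 mL/cmH2O = 5.0 × 0.047 L/cmH2O = 0.235 s.
Exhaled fraction f = 1 − e^(−t/τ) → t = −τ·ln(1 − f) = −0.235·ln(0.02) = 0.9193 s.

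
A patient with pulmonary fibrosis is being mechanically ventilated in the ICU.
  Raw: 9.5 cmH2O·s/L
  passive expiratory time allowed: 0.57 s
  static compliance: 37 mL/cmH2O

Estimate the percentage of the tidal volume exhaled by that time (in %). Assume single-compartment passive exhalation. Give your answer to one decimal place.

80.2

τ = R × C = 9.5 × 37 mL/cmH2O = 9.5 × 0.037 L/cmH2O = 0.3515 s.
Passive exhalation: V(t)/V₀ = e^(−t/τ) = e^(−0.57/0.3515) = 0.1976.
Fraction exhaled = 1 − 0.1976 = 0.8024 → 80.24%.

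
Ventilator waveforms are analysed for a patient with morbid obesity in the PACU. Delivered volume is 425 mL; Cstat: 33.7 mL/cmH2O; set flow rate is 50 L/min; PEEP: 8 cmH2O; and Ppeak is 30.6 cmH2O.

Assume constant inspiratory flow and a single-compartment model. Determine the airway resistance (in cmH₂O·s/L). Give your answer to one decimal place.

12.0

Flow: 50 L/min ÷ 60 = 0.8333 L/s.
Equation of motion (constant flow): PIP = Vt/C + R·V̇ + PEEP.
R·V̇ = PIP − Vt/C − PEEP = 30.6 − 425/33.7 − 8 = 30.6 − 12.611 − 8 = 9.989 cmH2O.
R = 9.989 / 0.8333 = 11.987 cmH2O·s/L.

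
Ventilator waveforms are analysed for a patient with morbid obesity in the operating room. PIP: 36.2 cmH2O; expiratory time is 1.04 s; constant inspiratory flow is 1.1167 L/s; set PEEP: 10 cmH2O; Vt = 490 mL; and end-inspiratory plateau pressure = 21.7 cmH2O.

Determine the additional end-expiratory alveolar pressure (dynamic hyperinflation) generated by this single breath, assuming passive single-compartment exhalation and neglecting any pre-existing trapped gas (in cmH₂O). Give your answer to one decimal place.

R = (PIP − Pplat)/V̇ = (36.2 − 21.7) / 1.1167 = 14.5/1.1167 = 12.985 cmH2O·s/L.
C = Vt/(Pplat − PEEP) = 490.0 / (21.7 − 10) = 490.0/11.7 = 41.88 mL/cmH2O.
τ = R × C = 12.985 × 0.04188 L/cmH2O = 0.5438 s.
Fraction remaining = e^(−Te/τ) = e^(−1.04/0.5438) = 0.1477; trapped volume = 490.0 × 0.1477 = 72.373 mL.
Additional alveolar pressure from trapping ≈ V_trapped / C = 72.373 / 41.88 = 1.728 cmH2O.

1.7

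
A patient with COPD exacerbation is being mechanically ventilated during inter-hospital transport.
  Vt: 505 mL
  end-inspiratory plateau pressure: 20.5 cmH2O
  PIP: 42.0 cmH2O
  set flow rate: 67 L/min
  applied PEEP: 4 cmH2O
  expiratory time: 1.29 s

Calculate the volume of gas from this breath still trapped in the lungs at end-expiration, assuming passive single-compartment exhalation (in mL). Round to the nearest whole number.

57

Flow: 67 L/min ÷ 60 = 1.1167 L/s.
R = (PIP − Pplat)/V̇ = (42.0 − 20.5) / 1.1167 = 21.5/1.1167 = 19.253 cmH2O·s/L.
C = Vt/(Pplat − PEEP) = 505.0 / (20.5 − 4) = 505.0/16.5 = 30.606 mL/cmH2O.
τ = R × C = 19.253 × 0.03061 L/cmH2O = 0.5893 s.
Fraction remaining = e^(−Te/τ) = e^(−1.29/0.5893) = 0.112.
Trapped volume = 505.0 × 0.112 = 56.56 mL.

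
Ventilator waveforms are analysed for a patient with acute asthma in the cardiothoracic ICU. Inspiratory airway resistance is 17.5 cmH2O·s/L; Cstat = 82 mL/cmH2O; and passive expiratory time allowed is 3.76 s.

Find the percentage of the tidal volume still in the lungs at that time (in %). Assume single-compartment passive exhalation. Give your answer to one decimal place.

τ = R × C = 17.5 × 82 mL/cmH2O = 17.5 × 0.082 L/cmH2O = 1.435 s.
Passive exhalation: V(t)/V₀ = e^(−t/τ) = e^(−3.76/1.435) = 0.07279.
Fraction remaining = 0.07279 → 7.279%.

7.3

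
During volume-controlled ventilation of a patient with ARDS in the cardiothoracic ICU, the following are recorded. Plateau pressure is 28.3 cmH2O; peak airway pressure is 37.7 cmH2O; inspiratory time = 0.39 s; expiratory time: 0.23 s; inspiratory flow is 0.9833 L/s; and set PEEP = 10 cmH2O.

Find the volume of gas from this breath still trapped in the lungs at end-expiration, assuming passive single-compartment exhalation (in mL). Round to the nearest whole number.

122

Vt = flow × Ti = 0.9833 L/s × 0.39 s × 1000 mL/L = 383.49 mL.
R = (PIP − Pplat)/V̇ = (37.7 − 28.3) / 0.9833 = 9.4/0.9833 = 9.56 cmH2O·s/L.
C = Vt/(Pplat − PEEP) = 383.49 / (28.3 − 10) = 383.49/18.3 = 20.956 mL/cmH2O.
τ = R × C = 9.56 × 0.02096 L/cmH2O = 0.2004 s.
Fraction remaining = e^(−Te/τ) = e^(−0.23/0.2004) = 0.3174.
Trapped volume = 383.49 × 0.3174 = 121.72 mL.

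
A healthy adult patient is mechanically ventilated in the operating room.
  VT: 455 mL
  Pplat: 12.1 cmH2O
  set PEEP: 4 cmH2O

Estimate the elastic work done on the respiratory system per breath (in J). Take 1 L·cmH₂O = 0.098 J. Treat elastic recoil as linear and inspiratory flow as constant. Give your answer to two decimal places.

0.18

Elastic work ≈ ½ × (Pplat − PEEP) × Vt = 0.5 × (12.1 − 4) × 0.455 L = 0.5 × 8.1 × 0.455 = 1.843 L·cmH2O.
× 0.098 J/(L·cmH2O) → 0.1806 J.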